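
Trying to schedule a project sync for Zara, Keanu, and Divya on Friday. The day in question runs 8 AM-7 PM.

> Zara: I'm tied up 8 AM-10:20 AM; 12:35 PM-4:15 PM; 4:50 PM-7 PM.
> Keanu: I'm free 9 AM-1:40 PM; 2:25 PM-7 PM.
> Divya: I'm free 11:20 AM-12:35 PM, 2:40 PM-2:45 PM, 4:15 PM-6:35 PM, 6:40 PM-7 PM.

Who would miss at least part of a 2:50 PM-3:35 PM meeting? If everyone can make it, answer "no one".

Divya, Zara

Zara free: 10:20-12:35, 16:15-16:50 (invert busy blocks within the working day).
Keanu free: 09:00-13:40, 14:25-19:00.
Divya free: 11:20-12:35, 14:40-14:45, 16:15-18:35, 18:40-19:00.
Zara: not fully free for 14:50-15:35. Keanu: free for 14:50-15:35. Divya: not fully free for 14:50-15:35.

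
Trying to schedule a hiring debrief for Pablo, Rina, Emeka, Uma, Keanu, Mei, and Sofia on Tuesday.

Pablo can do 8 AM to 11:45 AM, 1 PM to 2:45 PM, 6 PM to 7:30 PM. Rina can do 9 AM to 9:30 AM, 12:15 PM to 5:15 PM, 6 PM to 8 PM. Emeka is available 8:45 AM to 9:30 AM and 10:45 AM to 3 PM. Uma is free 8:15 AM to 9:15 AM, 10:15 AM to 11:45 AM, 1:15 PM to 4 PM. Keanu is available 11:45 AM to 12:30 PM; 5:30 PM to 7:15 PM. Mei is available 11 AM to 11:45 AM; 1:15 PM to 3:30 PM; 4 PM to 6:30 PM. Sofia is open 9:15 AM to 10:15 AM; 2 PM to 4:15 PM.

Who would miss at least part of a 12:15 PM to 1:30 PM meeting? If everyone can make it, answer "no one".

Keanu, Mei, Pablo, Sofia, Uma

Pablo: not fully free for 12:15-13:30. Rina: free for 12:15-13:30. Emeka: free for 12:15-13:30. Uma: not fully free for 12:15-13:30. Keanu: not fully free for 12:15-13:30. Mei: not fully free for 12:15-13:30. Sofia: not fully free for 12:15-13:30.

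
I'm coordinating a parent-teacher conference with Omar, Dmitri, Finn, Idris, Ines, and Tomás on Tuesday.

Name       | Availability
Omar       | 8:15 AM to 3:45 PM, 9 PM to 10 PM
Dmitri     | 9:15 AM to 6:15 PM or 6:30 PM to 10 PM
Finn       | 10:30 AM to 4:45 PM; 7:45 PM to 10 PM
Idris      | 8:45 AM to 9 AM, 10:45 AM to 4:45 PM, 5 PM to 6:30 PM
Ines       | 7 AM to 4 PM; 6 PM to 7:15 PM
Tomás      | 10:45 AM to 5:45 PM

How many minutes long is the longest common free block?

300

Omar ∩ Dmitri: 09:15-15:45, 21:00-22:00.
Omar ∩ Dmitri ∩ Finn: 10:30-15:45, 21:00-22:00.
Omar ∩ Dmitri ∩ Finn ∩ Idris: 10:45-15:45.
Omar ∩ Dmitri ∩ Finn ∩ Idris ∩ Ines: 10:45-15:45.
Omar ∩ Dmitri ∩ Finn ∩ Idris ∩ Ines ∩ Tomás: 10:45-15:45.
So the common availability across everyone is 10:45-15:45.
The longest is 10:45-15:45 at 300 minutes.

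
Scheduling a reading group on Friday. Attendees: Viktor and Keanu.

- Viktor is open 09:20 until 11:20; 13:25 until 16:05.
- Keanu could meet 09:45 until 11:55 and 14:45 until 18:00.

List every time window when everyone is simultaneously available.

09:45-11:20, 14:45-16:05

Viktor ∩ Keanu: 09:45-11:20, 14:45-16:05.
So the common availability across everyone is 09:45-11:20, 14:45-16:05.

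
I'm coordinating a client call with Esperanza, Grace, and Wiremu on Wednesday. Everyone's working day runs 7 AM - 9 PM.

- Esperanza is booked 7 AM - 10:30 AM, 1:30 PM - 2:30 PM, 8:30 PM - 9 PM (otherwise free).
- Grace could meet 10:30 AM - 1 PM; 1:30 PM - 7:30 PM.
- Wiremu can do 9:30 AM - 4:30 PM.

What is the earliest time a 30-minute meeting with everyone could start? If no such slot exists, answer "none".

10:30

Esperanza free: 10:30-13:30, 14:30-20:30 (invert busy blocks within the working day).
Grace free: 10:30-13:00, 13:30-19:30.
Wiremu free: 09:30-16:30.
Esperanza ∩ Grace: 10:30-13:00, 14:30-19:30.
Esperanza ∩ Grace ∩ Wiremu: 10:30-13:00, 14:30-16:30.
The first common window of at least 30 minutes is 10:30-13:00, so the earliest start is 10:30.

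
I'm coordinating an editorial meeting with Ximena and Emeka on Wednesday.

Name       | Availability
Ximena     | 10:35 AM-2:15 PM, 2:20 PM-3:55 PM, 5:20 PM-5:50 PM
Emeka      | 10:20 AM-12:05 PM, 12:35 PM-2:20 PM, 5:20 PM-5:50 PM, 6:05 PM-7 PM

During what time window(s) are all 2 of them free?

10:35-12:05, 12:35-14:15, 17:20-17:50

Ximena ∩ Emeka: 10:35-12:05, 12:35-14:15, 17:20-17:50.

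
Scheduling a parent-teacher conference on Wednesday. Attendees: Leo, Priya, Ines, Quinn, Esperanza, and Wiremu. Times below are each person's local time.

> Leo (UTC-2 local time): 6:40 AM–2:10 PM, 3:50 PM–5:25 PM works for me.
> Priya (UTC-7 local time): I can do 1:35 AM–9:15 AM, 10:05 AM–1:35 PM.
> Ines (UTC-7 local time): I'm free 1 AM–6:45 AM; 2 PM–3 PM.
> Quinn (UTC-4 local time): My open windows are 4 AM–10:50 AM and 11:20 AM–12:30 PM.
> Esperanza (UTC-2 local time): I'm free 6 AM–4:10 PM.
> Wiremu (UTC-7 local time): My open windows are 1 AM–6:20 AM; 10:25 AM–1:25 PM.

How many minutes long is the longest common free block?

280

Leo in UTC: 08:40-16:10, 17:50-19:25 (add 2h to convert from UTC-2).
Priya in UTC: 08:35-16:15, 17:05-20:35 (add 7h to convert from UTC-7).
Ines in UTC: 08:00-13:45, 21:00-22:00 (add 7h to convert from UTC-7).
Quinn in UTC: 08:00-14:50, 15:20-16:30 (add 4h to convert from UTC-4).
Esperanza in UTC: 08:00-18:10 (add 2h to convert from UTC-2).
Wiremu in UTC: 08:00-13:20, 17:25-20:25 (add 7h to convert from UTC-7).
Leo ∩ Priya: 08:40-16:10, 17:50-19:25.
Leo ∩ Priya ∩ Ines: 08:40-13:45.
Leo ∩ Priya ∩ Ines ∩ Quinn: 08:40-13:45.
Leo ∩ Priya ∩ Ines ∩ Quinn ∩ Esperanza: 08:40-13:45.
Leo ∩ Priya ∩ Ines ∩ Quinn ∩ Esperanza ∩ Wiremu: 08:40-13:20.
The longest is 08:40-13:20 at 280 minutes.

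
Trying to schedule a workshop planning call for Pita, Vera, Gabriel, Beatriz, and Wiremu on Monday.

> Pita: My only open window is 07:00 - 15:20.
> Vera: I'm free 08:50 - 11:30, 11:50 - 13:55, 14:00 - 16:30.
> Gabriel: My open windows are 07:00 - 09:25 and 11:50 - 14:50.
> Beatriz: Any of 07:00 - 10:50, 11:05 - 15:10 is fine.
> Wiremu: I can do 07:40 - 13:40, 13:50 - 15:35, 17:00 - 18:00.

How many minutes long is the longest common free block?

Pita ∩ Vera: 08:50-11:30, 11:50-13:55, 14:00-15:20.
Pita ∩ Vera ∩ Gabriel: 08:50-09:25, 11:50-13:55, 14:00-14:50.
Pita ∩ Vera ∩ Gabriel ∩ Beatriz: 08:50-09:25, 11:50-13:55, 14:00-14:50.
Pita ∩ Vera ∩ Gabriel ∩ Beatriz ∩ Wiremu: 08:50-09:25, 11:50-13:40, 13:50-13:55, 14:00-14:50.
The longest is 11:50-13:40 at 110 minutes.

110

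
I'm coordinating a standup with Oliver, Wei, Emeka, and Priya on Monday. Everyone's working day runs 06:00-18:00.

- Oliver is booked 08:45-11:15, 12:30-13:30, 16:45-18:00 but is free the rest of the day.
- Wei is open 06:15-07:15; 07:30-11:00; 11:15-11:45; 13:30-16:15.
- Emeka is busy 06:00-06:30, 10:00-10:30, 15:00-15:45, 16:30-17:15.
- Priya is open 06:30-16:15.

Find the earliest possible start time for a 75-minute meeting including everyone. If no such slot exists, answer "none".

Oliver free: 06:00-08:45, 11:15-12:30, 13:30-16:45 (invert busy blocks within the working day).
Wei free: 06:15-07:15, 07:30-11:00, 11:15-11:45, 13:30-16:15.
Emeka free: 06:30-10:00, 10:30-15:00, 15:45-16:30, 17:15-18:00 (invert busy blocks within the working day).
Priya free: 06:30-16:15.
Oliver ∩ Wei: 06:15-07:15, 07:30-08:45, 11:15-11:45, 13:30-16:15.
Oliver ∩ Wei ∩ Emeka: 06:30-07:15, 07:30-08:45, 11:15-11:45, 13:30-15:00, 15:45-16:15.
Oliver ∩ Wei ∩ Emeka ∩ Priya: 06:30-07:15, 07:30-08:45, 11:15-11:45, 13:30-15:00, 15:45-16:15.
So the common availability across everyone is 06:30-07:15, 07:30-08:45, 11:15-11:45, 13:30-15:00, 15:45-16:15.
The first common window of at least 75 minutes is 07:30-08:45, so the earliest start is 07:30.

07:30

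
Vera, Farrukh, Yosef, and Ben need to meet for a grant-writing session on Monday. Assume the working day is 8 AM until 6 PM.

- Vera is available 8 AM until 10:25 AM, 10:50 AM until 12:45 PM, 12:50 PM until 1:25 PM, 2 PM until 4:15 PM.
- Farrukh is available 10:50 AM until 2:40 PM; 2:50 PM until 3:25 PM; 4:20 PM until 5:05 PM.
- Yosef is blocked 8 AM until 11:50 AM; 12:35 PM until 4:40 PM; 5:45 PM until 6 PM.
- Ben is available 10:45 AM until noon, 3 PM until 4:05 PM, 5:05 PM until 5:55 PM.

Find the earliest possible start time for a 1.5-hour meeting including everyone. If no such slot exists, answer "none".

Vera free: 08:00-10:25, 10:50-12:45, 12:50-13:25, 14:00-16:15.
Farrukh free: 10:50-14:40, 14:50-15:25, 16:20-17:05.
Yosef free: 11:50-12:35, 16:40-17:45 (invert busy blocks within the working day).
Ben free: 10:45-12:00, 15:00-16:05, 17:05-17:55.
Vera ∩ Farrukh: 10:50-12:45, 12:50-13:25, 14:00-14:40, 14:50-15:25.
Vera ∩ Farrukh ∩ Yosef: 11:50-12:35.
Vera ∩ Farrukh ∩ Yosef ∩ Ben: 11:50-12:00.
No common window is at least 90 minutes long.

none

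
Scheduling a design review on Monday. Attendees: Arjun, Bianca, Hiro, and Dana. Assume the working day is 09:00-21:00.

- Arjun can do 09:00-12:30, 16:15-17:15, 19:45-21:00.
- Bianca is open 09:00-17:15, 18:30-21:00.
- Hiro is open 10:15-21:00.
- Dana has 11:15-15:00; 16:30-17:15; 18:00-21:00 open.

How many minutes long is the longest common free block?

Arjun ∩ Bianca: 09:00-12:30, 16:15-17:15, 19:45-21:00.
Arjun ∩ Bianca ∩ Hiro: 10:15-12:30, 16:15-17:15, 19:45-21:00.
Arjun ∩ Bianca ∩ Hiro ∩ Dana: 11:15-12:30, 16:30-17:15, 19:45-21:00.
The longest is 11:15-12:30 at 75 minutes.

75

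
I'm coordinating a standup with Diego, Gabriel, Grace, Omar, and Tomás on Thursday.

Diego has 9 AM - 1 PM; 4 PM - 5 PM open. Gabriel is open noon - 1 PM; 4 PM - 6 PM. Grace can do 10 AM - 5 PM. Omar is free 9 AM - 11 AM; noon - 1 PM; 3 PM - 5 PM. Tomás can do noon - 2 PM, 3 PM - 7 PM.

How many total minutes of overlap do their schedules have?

Diego ∩ Gabriel: 12:00-13:00, 16:00-17:00.
Diego ∩ Gabriel ∩ Grace: 12:00-13:00, 16:00-17:00.
Diego ∩ Gabriel ∩ Grace ∩ Omar: 12:00-13:00, 16:00-17:00.
Diego ∩ Gabriel ∩ Grace ∩ Omar ∩ Tomás: 12:00-13:00, 16:00-17:00.
So the common availability across everyone is 12:00-13:00, 16:00-17:00.
Summing the common windows: 60 + 60 = 120 minutes.

120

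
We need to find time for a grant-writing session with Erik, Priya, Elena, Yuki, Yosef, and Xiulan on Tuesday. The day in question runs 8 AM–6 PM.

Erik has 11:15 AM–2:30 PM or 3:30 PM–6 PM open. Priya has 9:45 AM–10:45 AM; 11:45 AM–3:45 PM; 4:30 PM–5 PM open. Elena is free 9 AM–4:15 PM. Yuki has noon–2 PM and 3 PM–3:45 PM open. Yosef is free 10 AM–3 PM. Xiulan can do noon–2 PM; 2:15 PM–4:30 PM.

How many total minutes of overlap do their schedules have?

120

Erik ∩ Priya: 11:45-14:30, 15:30-15:45, 16:30-17:00.
Erik ∩ Priya ∩ Elena: 11:45-14:30, 15:30-15:45.
Erik ∩ Priya ∩ Elena ∩ Yuki: 12:00-14:00, 15:30-15:45.
Erik ∩ Priya ∩ Elena ∩ Yuki ∩ Yosef: 12:00-14:00.
Erik ∩ Priya ∩ Elena ∩ Yuki ∩ Yosef ∩ Xiulan: 12:00-14:00.
That's a single block of 120 minutes.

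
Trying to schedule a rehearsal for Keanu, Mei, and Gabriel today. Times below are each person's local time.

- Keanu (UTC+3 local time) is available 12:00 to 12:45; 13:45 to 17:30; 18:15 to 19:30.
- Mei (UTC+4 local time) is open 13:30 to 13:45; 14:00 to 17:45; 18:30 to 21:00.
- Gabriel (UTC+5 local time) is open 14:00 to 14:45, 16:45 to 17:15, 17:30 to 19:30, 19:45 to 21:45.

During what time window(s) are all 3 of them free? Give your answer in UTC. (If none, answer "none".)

Keanu in UTC: 09:00-09:45, 10:45-14:30, 15:15-16:30 (subtract 3h to convert from UTC+3).
Mei in UTC: 09:30-09:45, 10:00-13:45, 14:30-17:00 (subtract 4h to convert from UTC+4).
Gabriel in UTC: 09:00-09:45, 11:45-12:15, 12:30-14:30, 14:45-16:45 (subtract 5h to convert from UTC+5).
Keanu ∩ Mei: 09:30-09:45, 10:45-13:45, 15:15-16:30.
Keanu ∩ Mei ∩ Gabriel: 09:30-09:45, 11:45-12:15, 12:30-13:45, 15:15-16:30.

09:30-09:45, 11:45-12:15, 12:30-13:45, 15:15-16:30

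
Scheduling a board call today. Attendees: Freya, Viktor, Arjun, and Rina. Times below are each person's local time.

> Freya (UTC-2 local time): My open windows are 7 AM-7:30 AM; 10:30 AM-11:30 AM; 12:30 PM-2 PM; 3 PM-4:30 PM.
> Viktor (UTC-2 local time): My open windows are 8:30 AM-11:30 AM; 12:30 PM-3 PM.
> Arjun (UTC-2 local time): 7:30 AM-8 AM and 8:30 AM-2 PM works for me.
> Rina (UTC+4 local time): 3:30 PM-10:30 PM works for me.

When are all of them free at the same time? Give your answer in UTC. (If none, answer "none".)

12:30-13:30, 14:30-16:00

Freya in UTC: 09:00-09:30, 12:30-13:30, 14:30-16:00, 17:00-18:30 (add 2h to convert from UTC-2).
Viktor in UTC: 10:30-13:30, 14:30-17:00 (add 2h to convert from UTC-2).
Arjun in UTC: 09:30-10:00, 10:30-16:00 (add 2h to convert from UTC-2).
Rina in UTC: 11:30-18:30 (subtract 4h to convert from UTC+4).
Freya ∩ Viktor: 12:30-13:30, 14:30-16:00.
Freya ∩ Viktor ∩ Arjun: 12:30-13:30, 14:30-16:00.
Freya ∩ Viktor ∩ Arjun ∩ Rina: 12:30-13:30, 14:30-16:00.
Those are the intersection windows.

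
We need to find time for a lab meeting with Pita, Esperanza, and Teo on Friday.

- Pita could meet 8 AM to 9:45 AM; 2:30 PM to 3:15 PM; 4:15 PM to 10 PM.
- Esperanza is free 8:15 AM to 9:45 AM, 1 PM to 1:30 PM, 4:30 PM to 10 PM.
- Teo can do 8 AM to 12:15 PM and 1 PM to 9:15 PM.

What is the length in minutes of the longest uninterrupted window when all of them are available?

285

Pita ∩ Esperanza: 08:15-09:45, 16:30-22:00.
Pita ∩ Esperanza ∩ Teo: 08:15-09:45, 16:30-21:15.
The longest is 16:30-21:15 at 285 minutes.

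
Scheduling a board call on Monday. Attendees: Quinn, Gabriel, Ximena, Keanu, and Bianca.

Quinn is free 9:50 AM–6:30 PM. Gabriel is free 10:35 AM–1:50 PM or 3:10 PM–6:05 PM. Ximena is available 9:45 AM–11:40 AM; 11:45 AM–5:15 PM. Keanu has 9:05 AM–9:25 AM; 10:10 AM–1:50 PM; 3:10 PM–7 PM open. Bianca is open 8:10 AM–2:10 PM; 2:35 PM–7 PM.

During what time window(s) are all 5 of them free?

10:35-11:40, 11:45-13:50, 15:10-17:15

Quinn ∩ Gabriel: 10:35-13:50, 15:10-18:05.
Quinn ∩ Gabriel ∩ Ximena: 10:35-11:40, 11:45-13:50, 15:10-17:15.
Quinn ∩ Gabriel ∩ Ximena ∩ Keanu: 10:35-11:40, 11:45-13:50, 15:10-17:15.
Quinn ∩ Gabriel ∩ Ximena ∩ Keanu ∩ Bianca: 10:35-11:40, 11:45-13:50, 15:10-17:15.
So the common availability across everyone is 10:35-11:40, 11:45-13:50, 15:10-17:15.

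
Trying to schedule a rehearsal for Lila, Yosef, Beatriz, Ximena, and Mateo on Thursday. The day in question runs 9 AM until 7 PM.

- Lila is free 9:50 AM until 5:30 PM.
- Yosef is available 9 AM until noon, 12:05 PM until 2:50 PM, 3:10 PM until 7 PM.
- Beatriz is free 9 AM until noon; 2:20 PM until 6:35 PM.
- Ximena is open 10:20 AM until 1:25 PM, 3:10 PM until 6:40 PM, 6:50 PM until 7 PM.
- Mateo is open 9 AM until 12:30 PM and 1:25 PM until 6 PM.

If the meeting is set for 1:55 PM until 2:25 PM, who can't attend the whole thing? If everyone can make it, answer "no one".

Beatriz, Ximena

Lila: free for 13:55-14:25. Yosef: free for 13:55-14:25. Beatriz: not fully free for 13:55-14:25. Ximena: not fully free for 13:55-14:25. Mateo: free for 13:55-14:25.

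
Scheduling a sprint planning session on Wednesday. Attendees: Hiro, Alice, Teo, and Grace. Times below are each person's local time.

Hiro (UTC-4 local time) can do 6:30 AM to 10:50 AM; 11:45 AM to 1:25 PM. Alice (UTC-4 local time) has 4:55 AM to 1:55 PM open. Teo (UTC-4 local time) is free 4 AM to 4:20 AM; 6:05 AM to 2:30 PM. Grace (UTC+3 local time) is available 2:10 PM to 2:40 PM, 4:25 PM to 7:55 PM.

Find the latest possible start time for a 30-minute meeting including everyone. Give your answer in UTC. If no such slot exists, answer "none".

16:25

Hiro in UTC: 10:30-14:50, 15:45-17:25 (add 4h to convert from UTC-4).
Alice in UTC: 08:55-17:55 (add 4h to convert from UTC-4).
Teo in UTC: 08:00-08:20, 10:05-18:30 (add 4h to convert from UTC-4).
Grace in UTC: 11:10-11:40, 13:25-16:55 (subtract 3h to convert from UTC+3).
Hiro ∩ Alice: 10:30-14:50, 15:45-17:25.
Hiro ∩ Alice ∩ Teo: 10:30-14:50, 15:45-17:25.
Hiro ∩ Alice ∩ Teo ∩ Grace: 11:10-11:40, 13:25-14:50, 15:45-16:55.
The last common window of at least 30 minutes is 15:45-16:55; a 30-minute meeting can start as late as 16:25 and still end by 16:55.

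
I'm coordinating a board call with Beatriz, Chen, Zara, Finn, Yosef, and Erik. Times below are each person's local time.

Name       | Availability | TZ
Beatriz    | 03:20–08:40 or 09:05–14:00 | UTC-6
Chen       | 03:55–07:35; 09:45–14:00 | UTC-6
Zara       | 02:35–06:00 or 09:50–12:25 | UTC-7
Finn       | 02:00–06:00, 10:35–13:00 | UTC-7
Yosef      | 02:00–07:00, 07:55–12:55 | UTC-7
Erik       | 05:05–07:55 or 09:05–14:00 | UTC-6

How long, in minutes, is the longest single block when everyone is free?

115

Beatriz in UTC: 09:20-14:40, 15:05-20:00 (add 6h to convert from UTC-6).
Chen in UTC: 09:55-13:35, 15:45-20:00 (add 6h to convert from UTC-6).
Zara in UTC: 09:35-13:00, 16:50-19:25 (add 7h to convert from UTC-7).
Finn in UTC: 09:00-13:00, 17:35-20:00 (add 7h to convert from UTC-7).
Yosef in UTC: 09:00-14:00, 14:55-19:55 (add 7h to convert from UTC-7).
Erik in UTC: 11:05-13:55, 15:05-20:00 (add 6h to convert from UTC-6).
Beatriz ∩ Chen: 09:55-13:35, 15:45-20:00.
Beatriz ∩ Chen ∩ Zara: 09:55-13:00, 16:50-19:25.
Beatriz ∩ Chen ∩ Zara ∩ Finn: 09:55-13:00, 17:35-19:25.
Beatriz ∩ Chen ∩ Zara ∩ Finn ∩ Yosef: 09:55-13:00, 17:35-19:25.
Beatriz ∩ Chen ∩ Zara ∩ Finn ∩ Yosef ∩ Erik: 11:05-13:00, 17:35-19:25.
The longest is 11:05-13:00 at 115 minutes.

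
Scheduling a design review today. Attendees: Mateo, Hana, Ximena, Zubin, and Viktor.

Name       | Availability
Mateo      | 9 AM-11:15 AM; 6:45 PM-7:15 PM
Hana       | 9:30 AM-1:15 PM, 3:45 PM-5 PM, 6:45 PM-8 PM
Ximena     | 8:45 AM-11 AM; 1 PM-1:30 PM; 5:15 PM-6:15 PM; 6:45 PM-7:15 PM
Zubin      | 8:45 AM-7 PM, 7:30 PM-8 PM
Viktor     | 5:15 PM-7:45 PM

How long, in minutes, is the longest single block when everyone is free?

15

Mateo ∩ Hana: 09:30-11:15, 18:45-19:15.
Mateo ∩ Hana ∩ Ximena: 09:30-11:00, 18:45-19:15.
Mateo ∩ Hana ∩ Ximena ∩ Zubin: 09:30-11:00, 18:45-19:00.
Mateo ∩ Hana ∩ Ximena ∩ Zubin ∩ Viktor: 18:45-19:00.
The longest is 18:45-19:00 at 15 minutes.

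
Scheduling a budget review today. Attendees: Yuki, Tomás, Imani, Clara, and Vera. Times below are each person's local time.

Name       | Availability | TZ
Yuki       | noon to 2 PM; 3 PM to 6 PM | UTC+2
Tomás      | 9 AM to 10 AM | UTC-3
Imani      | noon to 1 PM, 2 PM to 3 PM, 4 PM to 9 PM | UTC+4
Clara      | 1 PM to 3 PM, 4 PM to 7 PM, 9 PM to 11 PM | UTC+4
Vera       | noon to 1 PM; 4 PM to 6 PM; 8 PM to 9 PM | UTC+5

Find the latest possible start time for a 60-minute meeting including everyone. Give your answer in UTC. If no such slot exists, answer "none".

Yuki in UTC: 10:00-12:00, 13:00-16:00 (subtract 2h to convert from UTC+2).
Tomás in UTC: 12:00-13:00 (add 3h to convert from UTC-3).
Imani in UTC: 08:00-09:00, 10:00-11:00, 12:00-17:00 (subtract 4h to convert from UTC+4).
Clara in UTC: 09:00-11:00, 12:00-15:00, 17:00-19:00 (subtract 4h to convert from UTC+4).
Vera in UTC: 07:00-08:00, 11:00-13:00, 15:00-16:00 (subtract 5h to convert from UTC+5).
Yuki ∩ Tomás: ∅.
Yuki ∩ Tomás ∩ Imani: ∅.
Yuki ∩ Tomás ∩ Imani ∩ Clara: ∅.
Yuki ∩ Tomás ∩ Imani ∩ Clara ∩ Vera: ∅.
There is no time when everyone is free.
No common window is at least 60 minutes long.

none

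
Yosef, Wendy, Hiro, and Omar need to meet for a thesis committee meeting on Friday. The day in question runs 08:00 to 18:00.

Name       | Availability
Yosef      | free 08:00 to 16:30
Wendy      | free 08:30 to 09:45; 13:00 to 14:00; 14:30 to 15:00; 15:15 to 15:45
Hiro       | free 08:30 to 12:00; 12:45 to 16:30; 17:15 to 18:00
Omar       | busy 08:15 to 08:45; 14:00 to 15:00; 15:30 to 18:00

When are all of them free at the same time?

Yosef free: 08:00-16:30.
Wendy free: 08:30-09:45, 13:00-14:00, 14:30-15:00, 15:15-15:45.
Hiro free: 08:30-12:00, 12:45-16:30, 17:15-18:00.
Omar free: 08:00-08:15, 08:45-14:00, 15:00-15:30 (invert busy blocks within the working day).
Yosef ∩ Wendy: 08:30-09:45, 13:00-14:00, 14:30-15:00, 15:15-15:45.
Yosef ∩ Wendy ∩ Hiro: 08:30-09:45, 13:00-14:00, 14:30-15:00, 15:15-15:45.
Yosef ∩ Wendy ∩ Hiro ∩ Omar: 08:45-09:45, 13:00-14:00, 15:15-15:30.
So the common availability across everyone is 08:45-09:45, 13:00-14:00, 15:15-15:30.

08:45-09:45, 13:00-14:00, 15:15-15:30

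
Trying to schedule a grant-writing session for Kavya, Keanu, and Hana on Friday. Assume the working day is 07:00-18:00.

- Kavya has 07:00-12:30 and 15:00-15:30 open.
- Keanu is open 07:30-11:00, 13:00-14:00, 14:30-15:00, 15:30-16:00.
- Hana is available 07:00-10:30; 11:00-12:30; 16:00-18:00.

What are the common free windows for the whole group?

Kavya ∩ Keanu: 07:30-11:00.
Kavya ∩ Keanu ∩ Hana: 07:30-10:30.
Those are the intersection windows.

07:30-10:30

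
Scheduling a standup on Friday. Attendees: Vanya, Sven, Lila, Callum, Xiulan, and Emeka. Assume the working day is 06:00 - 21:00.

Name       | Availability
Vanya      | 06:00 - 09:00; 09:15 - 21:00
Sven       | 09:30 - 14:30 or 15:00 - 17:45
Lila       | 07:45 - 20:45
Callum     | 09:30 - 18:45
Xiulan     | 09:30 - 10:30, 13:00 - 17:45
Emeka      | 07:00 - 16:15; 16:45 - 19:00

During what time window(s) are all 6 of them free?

09:30-10:30, 13:00-14:30, 15:00-16:15, 16:45-17:45

Vanya ∩ Sven: 09:30-14:30, 15:00-17:45.
Vanya ∩ Sven ∩ Lila: 09:30-14:30, 15:00-17:45.
Vanya ∩ Sven ∩ Lila ∩ Callum: 09:30-14:30, 15:00-17:45.
Vanya ∩ Sven ∩ Lila ∩ Callum ∩ Xiulan: 09:30-10:30, 13:00-14:30, 15:00-17:45.
Vanya ∩ Sven ∩ Lila ∩ Callum ∩ Xiulan ∩ Emeka: 09:30-10:30, 13:00-14:30, 15:00-16:15, 16:45-17:45.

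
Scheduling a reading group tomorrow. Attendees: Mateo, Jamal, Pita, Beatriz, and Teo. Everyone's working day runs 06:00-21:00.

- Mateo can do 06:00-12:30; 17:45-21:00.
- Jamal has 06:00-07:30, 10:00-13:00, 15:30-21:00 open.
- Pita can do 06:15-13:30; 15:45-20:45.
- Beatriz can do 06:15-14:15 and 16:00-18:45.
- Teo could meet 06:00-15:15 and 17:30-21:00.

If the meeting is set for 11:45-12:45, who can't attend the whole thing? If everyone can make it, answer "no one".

Mateo

Mateo: not fully free for 11:45-12:45. Jamal: free for 11:45-12:45. Pita: free for 11:45-12:45. Beatriz: free for 11:45-12:45. Teo: free for 11:45-12:45.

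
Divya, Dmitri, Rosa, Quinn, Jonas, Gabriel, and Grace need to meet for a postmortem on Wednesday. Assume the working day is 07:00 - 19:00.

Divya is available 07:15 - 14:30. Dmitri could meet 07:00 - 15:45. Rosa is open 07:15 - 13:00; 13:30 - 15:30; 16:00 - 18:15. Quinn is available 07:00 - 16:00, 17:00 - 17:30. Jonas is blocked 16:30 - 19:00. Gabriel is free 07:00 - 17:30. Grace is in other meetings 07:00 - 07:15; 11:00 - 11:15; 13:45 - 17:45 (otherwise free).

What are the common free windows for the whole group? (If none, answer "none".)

07:15-11:00, 11:15-13:00, 13:30-13:45

Divya free: 07:15-14:30.
Dmitri free: 07:00-15:45.
Rosa free: 07:15-13:00, 13:30-15:30, 16:00-18:15.
Quinn free: 07:00-16:00, 17:00-17:30.
Jonas free: 07:00-16:30 (invert busy blocks within the working day).
Gabriel free: 07:00-17:30.
Grace free: 07:15-11:00, 11:15-13:45, 17:45-19:00 (invert busy blocks within the working day).
Divya ∩ Dmitri: 07:15-14:30.
Divya ∩ Dmitri ∩ Rosa: 07:15-13:00, 13:30-14:30.
Divya ∩ Dmitri ∩ Rosa ∩ Quinn: 07:15-13:00, 13:30-14:30.
Divya ∩ Dmitri ∩ Rosa ∩ Quinn ∩ Jonas: 07:15-13:00, 13:30-14:30.
Divya ∩ Dmitri ∩ Rosa ∩ Quinn ∩ Jonas ∩ Gabriel: 07:15-13:00, 13:30-14:30.
Divya ∩ Dmitri ∩ Rosa ∩ Quinn ∩ Jonas ∩ Gabriel ∩ Grace: 07:15-11:00, 11:15-13:00, 13:30-13:45.
Those are the intersection windows.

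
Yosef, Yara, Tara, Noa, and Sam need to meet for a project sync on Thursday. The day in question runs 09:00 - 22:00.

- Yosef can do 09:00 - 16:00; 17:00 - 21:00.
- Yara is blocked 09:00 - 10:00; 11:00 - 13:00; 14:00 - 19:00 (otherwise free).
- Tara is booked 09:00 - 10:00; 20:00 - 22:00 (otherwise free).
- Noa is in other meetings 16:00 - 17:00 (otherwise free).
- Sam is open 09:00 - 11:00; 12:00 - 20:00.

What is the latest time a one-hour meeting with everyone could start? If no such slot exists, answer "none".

Yosef free: 09:00-16:00, 17:00-21:00.
Yara free: 10:00-11:00, 13:00-14:00, 19:00-22:00 (invert busy blocks within the working day).
Tara free: 10:00-20:00 (invert busy blocks within the working day).
Noa free: 09:00-16:00, 17:00-22:00 (invert busy blocks within the working day).
Sam free: 09:00-11:00, 12:00-20:00.
Yosef ∩ Yara: 10:00-11:00, 13:00-14:00, 19:00-21:00.
Yosef ∩ Yara ∩ Tara: 10:00-11:00, 13:00-14:00, 19:00-20:00.
Yosef ∩ Yara ∩ Tara ∩ Noa: 10:00-11:00, 13:00-14:00, 19:00-20:00.
Yosef ∩ Yara ∩ Tara ∩ Noa ∩ Sam: 10:00-11:00, 13:00-14:00, 19:00-20:00.
The last common window of at least 60 minutes is 19:00-20:00; a 60-minute meeting can start as late as 19:00 and still end by 20:00.

19:00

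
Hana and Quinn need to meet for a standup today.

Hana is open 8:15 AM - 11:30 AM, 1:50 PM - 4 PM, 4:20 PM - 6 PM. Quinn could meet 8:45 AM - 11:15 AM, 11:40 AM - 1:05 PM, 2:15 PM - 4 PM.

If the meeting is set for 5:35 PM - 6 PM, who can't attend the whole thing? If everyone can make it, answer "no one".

Quinn

Hana: free for 17:35-18:00. Quinn: not fully free for 17:35-18:00.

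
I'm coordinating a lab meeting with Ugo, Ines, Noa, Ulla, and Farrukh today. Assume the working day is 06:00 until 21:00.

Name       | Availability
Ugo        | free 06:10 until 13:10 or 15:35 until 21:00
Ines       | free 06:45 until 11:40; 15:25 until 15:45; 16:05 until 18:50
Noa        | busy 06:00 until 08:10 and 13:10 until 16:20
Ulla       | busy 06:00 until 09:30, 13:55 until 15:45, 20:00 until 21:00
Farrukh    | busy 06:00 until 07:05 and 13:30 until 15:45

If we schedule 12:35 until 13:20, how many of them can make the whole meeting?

Ugo free: 06:10-13:10, 15:35-21:00.
Ines free: 06:45-11:40, 15:25-15:45, 16:05-18:50.
Noa free: 08:10-13:10, 16:20-21:00 (invert busy blocks within the working day).
Ulla free: 09:30-13:55, 15:45-20:00 (invert busy blocks within the working day).
Farrukh free: 07:05-13:30, 15:45-21:00 (invert busy blocks within the working day).
Ulla and Farrukh can make the full 12:35-13:20 slot — that's 2.

2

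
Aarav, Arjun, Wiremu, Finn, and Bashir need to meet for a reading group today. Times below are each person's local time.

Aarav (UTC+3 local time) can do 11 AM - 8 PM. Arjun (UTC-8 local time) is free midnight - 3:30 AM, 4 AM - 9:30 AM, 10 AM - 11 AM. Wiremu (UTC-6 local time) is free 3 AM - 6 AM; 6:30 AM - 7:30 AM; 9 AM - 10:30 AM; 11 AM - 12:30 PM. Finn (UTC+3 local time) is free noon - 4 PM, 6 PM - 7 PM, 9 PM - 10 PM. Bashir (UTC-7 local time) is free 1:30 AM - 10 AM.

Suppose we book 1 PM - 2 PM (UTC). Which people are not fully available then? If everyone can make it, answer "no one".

Finn, Wiremu

Aarav in UTC: 08:00-17:00 (subtract 3h to convert from UTC+3).
Arjun in UTC: 08:00-11:30, 12:00-17:30, 18:00-19:00 (add 8h to convert from UTC-8).
Wiremu in UTC: 09:00-12:00, 12:30-13:30, 15:00-16:30, 17:00-18:30 (add 6h to convert from UTC-6).
Finn in UTC: 09:00-13:00, 15:00-16:00, 18:00-19:00 (subtract 3h to convert from UTC+3).
Bashir in UTC: 08:30-17:00 (add 7h to convert from UTC-7).
Aarav: free for 13:00-14:00. Arjun: free for 13:00-14:00. Wiremu: not fully free for 13:00-14:00. Finn: not fully free for 13:00-14:00. Bashir: free for 13:00-14:00.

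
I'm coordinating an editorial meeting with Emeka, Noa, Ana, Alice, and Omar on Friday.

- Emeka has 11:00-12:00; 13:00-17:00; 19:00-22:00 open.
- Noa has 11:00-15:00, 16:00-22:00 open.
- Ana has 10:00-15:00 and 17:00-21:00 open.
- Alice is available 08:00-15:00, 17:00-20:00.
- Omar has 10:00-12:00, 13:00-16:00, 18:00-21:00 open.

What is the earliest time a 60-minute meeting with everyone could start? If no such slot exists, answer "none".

11:00

Emeka ∩ Noa: 11:00-12:00, 13:00-15:00, 16:00-17:00, 19:00-22:00.
Emeka ∩ Noa ∩ Ana: 11:00-12:00, 13:00-15:00, 19:00-21:00.
Emeka ∩ Noa ∩ Ana ∩ Alice: 11:00-12:00, 13:00-15:00, 19:00-20:00.
Emeka ∩ Noa ∩ Ana ∩ Alice ∩ Omar: 11:00-12:00, 13:00-15:00, 19:00-20:00.
The first common window of at least 60 minutes is 11:00-12:00, so the earliest start is 11:00.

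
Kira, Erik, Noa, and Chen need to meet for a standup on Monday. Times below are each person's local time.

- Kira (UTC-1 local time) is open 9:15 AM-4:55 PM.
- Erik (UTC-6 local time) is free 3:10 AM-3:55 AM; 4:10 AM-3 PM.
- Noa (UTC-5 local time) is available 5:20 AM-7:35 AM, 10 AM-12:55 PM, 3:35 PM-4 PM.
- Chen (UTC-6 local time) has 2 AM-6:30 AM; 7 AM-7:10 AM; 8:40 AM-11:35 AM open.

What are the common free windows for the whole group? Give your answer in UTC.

10:20-12:30, 15:00-17:35

Kira in UTC: 10:15-17:55 (add 1h to convert from UTC-1).
Erik in UTC: 09:10-09:55, 10:10-21:00 (add 6h to convert from UTC-6).
Noa in UTC: 10:20-12:35, 15:00-17:55, 20:35-21:00 (add 5h to convert from UTC-5).
Chen in UTC: 08:00-12:30, 13:00-13:10, 14:40-17:35 (add 6h to convert from UTC-6).
Kira ∩ Erik: 10:15-17:55.
Kira ∩ Erik ∩ Noa: 10:20-12:35, 15:00-17:55.
Kira ∩ Erik ∩ Noa ∩ Chen: 10:20-12:30, 15:00-17:35.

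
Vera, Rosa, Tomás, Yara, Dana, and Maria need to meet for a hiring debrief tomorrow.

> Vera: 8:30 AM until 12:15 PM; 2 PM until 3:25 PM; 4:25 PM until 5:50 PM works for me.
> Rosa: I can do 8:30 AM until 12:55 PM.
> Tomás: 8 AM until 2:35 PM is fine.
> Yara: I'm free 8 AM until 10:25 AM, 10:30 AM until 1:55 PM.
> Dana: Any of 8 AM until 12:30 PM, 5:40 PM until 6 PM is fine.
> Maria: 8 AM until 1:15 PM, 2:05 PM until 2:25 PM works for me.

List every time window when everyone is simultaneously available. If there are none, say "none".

08:30-10:25, 10:30-12:15

Vera ∩ Rosa: 08:30-12:15.
Vera ∩ Rosa ∩ Tomás: 08:30-12:15.
Vera ∩ Rosa ∩ Tomás ∩ Yara: 08:30-10:25, 10:30-12:15.
Vera ∩ Rosa ∩ Tomás ∩ Yara ∩ Dana: 08:30-10:25, 10:30-12:15.
Vera ∩ Rosa ∩ Tomás ∩ Yara ∩ Dana ∩ Maria: 08:30-10:25, 10:30-12:15.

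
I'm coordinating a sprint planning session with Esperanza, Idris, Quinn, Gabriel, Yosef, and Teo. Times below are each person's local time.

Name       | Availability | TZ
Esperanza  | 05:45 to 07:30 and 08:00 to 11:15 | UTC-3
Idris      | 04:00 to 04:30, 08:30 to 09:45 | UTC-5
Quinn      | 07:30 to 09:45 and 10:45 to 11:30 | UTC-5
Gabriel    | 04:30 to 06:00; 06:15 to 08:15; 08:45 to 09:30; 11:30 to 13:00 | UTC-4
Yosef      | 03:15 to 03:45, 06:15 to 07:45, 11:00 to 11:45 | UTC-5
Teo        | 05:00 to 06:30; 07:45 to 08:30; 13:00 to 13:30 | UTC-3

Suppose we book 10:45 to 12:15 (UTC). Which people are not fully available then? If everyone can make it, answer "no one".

Esperanza, Idris, Quinn, Teo, Yosef

Esperanza in UTC: 08:45-10:30, 11:00-14:15 (add 3h to convert from UTC-3).
Idris in UTC: 09:00-09:30, 13:30-14:45 (add 5h to convert from UTC-5).
Quinn in UTC: 12:30-14:45, 15:45-16:30 (add 5h to convert from UTC-5).
Gabriel in UTC: 08:30-10:00, 10:15-12:15, 12:45-13:30, 15:30-17:00 (add 4h to convert from UTC-4).
Yosef in UTC: 08:15-08:45, 11:15-12:45, 16:00-16:45 (add 5h to convert from UTC-5).
Teo in UTC: 08:00-09:30, 10:45-11:30, 16:00-16:30 (add 3h to convert from UTC-3).
Esperanza: not fully free for 10:45-12:15. Idris: not fully free for 10:45-12:15. Quinn: not fully free for 10:45-12:15. Gabriel: free for 10:45-12:15. Yosef: not fully free for 10:45-12:15. Teo: not fully free for 10:45-12:15.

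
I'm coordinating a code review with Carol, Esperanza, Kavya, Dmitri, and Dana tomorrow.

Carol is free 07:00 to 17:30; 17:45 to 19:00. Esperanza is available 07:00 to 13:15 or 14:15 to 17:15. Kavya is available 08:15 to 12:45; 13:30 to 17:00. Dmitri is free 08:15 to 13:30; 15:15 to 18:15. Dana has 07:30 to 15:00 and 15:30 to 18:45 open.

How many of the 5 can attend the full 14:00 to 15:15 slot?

2

Carol and Kavya can make the full 14:00-15:15 slot — that's 2.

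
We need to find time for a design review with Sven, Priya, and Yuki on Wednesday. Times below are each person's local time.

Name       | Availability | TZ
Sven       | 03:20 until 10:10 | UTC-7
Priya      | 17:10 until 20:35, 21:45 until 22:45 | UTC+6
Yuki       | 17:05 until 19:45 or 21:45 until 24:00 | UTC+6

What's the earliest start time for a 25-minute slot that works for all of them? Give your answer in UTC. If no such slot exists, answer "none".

11:10

Sven in UTC: 10:20-17:10 (add 7h to convert from UTC-7).
Priya in UTC: 11:10-14:35, 15:45-16:45 (subtract 6h to convert from UTC+6).
Yuki in UTC: 11:05-13:45, 15:45-18:00 (subtract 6h to convert from UTC+6).
Sven ∩ Priya: 11:10-14:35, 15:45-16:45.
Sven ∩ Priya ∩ Yuki: 11:10-13:45, 15:45-16:45.
The first common window of at least 25 minutes is 11:10-13:45, so the earliest start is 11:10.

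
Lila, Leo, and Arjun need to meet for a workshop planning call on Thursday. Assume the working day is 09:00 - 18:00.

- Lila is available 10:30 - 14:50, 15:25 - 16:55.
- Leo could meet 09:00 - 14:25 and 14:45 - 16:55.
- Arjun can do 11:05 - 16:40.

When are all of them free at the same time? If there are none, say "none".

Lila ∩ Leo: 10:30-14:25, 14:45-14:50, 15:25-16:55.
Lila ∩ Leo ∩ Arjun: 11:05-14:25, 14:45-14:50, 15:25-16:40.

11:05-14:25, 14:45-14:50, 15:25-16:40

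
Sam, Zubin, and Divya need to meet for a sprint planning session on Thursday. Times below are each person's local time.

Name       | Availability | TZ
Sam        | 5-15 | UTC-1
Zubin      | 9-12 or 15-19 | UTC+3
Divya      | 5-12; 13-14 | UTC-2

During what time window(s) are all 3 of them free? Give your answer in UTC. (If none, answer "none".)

Sam in UTC: 06:00-16:00 (add 1h to convert from UTC-1).
Zubin in UTC: 06:00-09:00, 12:00-16:00 (subtract 3h to convert from UTC+3).
Divya in UTC: 07:00-14:00, 15:00-16:00 (add 2h to convert from UTC-2).
Sam ∩ Zubin: 06:00-09:00, 12:00-16:00.
Sam ∩ Zubin ∩ Divya: 07:00-09:00, 12:00-14:00, 15:00-16:00.
So the common availability across everyone is 07:00-09:00, 12:00-14:00, 15:00-16:00.

07:00-09:00, 12:00-14:00, 15:00-16:00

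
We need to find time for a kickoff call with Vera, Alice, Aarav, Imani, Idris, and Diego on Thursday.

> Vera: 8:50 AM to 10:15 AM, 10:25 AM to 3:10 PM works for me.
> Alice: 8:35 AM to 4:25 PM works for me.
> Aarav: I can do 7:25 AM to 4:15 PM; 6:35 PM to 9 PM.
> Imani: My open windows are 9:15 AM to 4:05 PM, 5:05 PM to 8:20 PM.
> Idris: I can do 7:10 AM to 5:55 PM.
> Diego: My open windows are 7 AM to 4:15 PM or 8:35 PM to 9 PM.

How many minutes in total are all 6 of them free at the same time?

Vera ∩ Alice: 08:50-10:15, 10:25-15:10.
Vera ∩ Alice ∩ Aarav: 08:50-10:15, 10:25-15:10.
Vera ∩ Alice ∩ Aarav ∩ Imani: 09:15-10:15, 10:25-15:10.
Vera ∩ Alice ∩ Aarav ∩ Imani ∩ Idris: 09:15-10:15, 10:25-15:10.
Vera ∩ Alice ∩ Aarav ∩ Imani ∩ Idris ∩ Diego: 09:15-10:15, 10:25-15:10.
Summing the common windows: 60 + 285 = 345 minutes.

345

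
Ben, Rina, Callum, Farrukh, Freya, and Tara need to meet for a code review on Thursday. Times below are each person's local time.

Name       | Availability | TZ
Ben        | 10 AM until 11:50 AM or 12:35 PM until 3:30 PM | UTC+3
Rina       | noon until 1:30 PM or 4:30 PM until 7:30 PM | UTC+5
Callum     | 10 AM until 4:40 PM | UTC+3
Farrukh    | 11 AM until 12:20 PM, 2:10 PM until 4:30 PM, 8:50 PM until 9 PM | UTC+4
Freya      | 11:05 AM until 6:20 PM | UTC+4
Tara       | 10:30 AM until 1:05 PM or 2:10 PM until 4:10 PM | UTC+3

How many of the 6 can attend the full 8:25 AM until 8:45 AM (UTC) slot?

Ben in UTC: 07:00-08:50, 09:35-12:30 (subtract 3h to convert from UTC+3).
Rina in UTC: 07:00-08:30, 11:30-14:30 (subtract 5h to convert from UTC+5).
Callum in UTC: 07:00-13:40 (subtract 3h to convert from UTC+3).
Farrukh in UTC: 07:00-08:20, 10:10-12:30, 16:50-17:00 (subtract 4h to convert from UTC+4).
Freya in UTC: 07:05-14:20 (subtract 4h to convert from UTC+4).
Tara in UTC: 07:30-10:05, 11:10-13:10 (subtract 3h to convert from UTC+3).
Ben, Callum, Freya, and Tara can make the full 08:25-08:45 slot — that's 4.

4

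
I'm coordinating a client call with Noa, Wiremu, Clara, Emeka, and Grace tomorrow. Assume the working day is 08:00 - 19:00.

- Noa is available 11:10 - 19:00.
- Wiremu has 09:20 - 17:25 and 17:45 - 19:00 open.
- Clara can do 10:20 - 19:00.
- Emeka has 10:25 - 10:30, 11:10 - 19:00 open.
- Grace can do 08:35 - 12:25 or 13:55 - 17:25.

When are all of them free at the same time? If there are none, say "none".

Noa ∩ Wiremu: 11:10-17:25, 17:45-19:00.
Noa ∩ Wiremu ∩ Clara: 11:10-17:25, 17:45-19:00.
Noa ∩ Wiremu ∩ Clara ∩ Emeka: 11:10-17:25, 17:45-19:00.
Noa ∩ Wiremu ∩ Clara ∩ Emeka ∩ Grace: 11:10-12:25, 13:55-17:25.
Those are the intersection windows.

11:10-12:25, 13:55-17:25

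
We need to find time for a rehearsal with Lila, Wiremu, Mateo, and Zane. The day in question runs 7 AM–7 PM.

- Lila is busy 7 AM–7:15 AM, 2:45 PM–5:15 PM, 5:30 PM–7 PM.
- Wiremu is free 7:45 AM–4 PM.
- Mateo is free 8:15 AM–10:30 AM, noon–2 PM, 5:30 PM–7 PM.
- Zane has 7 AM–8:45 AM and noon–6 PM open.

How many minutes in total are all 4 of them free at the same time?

Lila free: 07:15-14:45, 17:15-17:30 (invert busy blocks within the working day).
Wiremu free: 07:45-16:00.
Mateo free: 08:15-10:30, 12:00-14:00, 17:30-19:00.
Zane free: 07:00-08:45, 12:00-18:00.
Lila ∩ Wiremu: 07:45-14:45.
Lila ∩ Wiremu ∩ Mateo: 08:15-10:30, 12:00-14:00.
Lila ∩ Wiremu ∩ Mateo ∩ Zane: 08:15-08:45, 12:00-14:00.
Summing the common windows: 30 + 120 = 150 minutes.

150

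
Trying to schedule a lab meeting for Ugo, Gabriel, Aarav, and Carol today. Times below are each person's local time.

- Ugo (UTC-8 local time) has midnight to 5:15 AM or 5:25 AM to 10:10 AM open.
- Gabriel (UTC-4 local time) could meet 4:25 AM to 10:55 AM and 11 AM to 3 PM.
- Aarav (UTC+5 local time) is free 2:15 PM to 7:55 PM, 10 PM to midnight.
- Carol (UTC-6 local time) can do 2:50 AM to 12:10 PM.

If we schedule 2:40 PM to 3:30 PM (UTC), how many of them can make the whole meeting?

Ugo in UTC: 08:00-13:15, 13:25-18:10 (add 8h to convert from UTC-8).
Gabriel in UTC: 08:25-14:55, 15:00-19:00 (add 4h to convert from UTC-4).
Aarav in UTC: 09:15-14:55, 17:00-19:00 (subtract 5h to convert from UTC+5).
Carol in UTC: 08:50-18:10 (add 6h to convert from UTC-6).
Ugo and Carol can make the full 14:40-15:30 slot — that's 2.

2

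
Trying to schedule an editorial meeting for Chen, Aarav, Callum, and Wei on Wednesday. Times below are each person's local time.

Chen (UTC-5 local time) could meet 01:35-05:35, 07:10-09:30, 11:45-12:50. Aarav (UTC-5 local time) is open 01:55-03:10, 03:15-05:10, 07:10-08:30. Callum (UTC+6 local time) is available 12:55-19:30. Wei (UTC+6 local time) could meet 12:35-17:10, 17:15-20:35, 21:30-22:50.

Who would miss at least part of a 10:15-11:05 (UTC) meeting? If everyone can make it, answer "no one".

Aarav, Chen

Chen in UTC: 06:35-10:35, 12:10-14:30, 16:45-17:50 (add 5h to convert from UTC-5).
Aarav in UTC: 06:55-08:10, 08:15-10:10, 12:10-13:30 (add 5h to convert from UTC-5).
Callum in UTC: 06:55-13:30 (subtract 6h to convert from UTC+6).
Wei in UTC: 06:35-11:10, 11:15-14:35, 15:30-16:50 (subtract 6h to convert from UTC+6).
Chen: not fully free for 10:15-11:05. Aarav: not fully free for 10:15-11:05. Callum: free for 10:15-11:05. Wei: free for 10:15-11:05.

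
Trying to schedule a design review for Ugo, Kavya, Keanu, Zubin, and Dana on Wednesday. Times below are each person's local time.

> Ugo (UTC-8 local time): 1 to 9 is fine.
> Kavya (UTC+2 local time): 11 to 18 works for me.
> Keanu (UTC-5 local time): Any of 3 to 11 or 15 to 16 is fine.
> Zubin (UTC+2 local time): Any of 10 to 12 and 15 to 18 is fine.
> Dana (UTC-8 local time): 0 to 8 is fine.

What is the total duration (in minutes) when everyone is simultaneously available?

Ugo in UTC: 09:00-17:00 (add 8h to convert from UTC-8).
Kavya in UTC: 09:00-16:00 (subtract 2h to convert from UTC+2).
Keanu in UTC: 08:00-16:00, 20:00-21:00 (add 5h to convert from UTC-5).
Zubin in UTC: 08:00-10:00, 13:00-16:00 (subtract 2h to convert from UTC+2).
Dana in UTC: 08:00-16:00 (add 8h to convert from UTC-8).
Ugo ∩ Kavya: 09:00-16:00.
Ugo ∩ Kavya ∩ Keanu: 09:00-16:00.
Ugo ∩ Kavya ∩ Keanu ∩ Zubin: 09:00-10:00, 13:00-16:00.
Ugo ∩ Kavya ∩ Keanu ∩ Zubin ∩ Dana: 09:00-10:00, 13:00-16:00.
So the common availability across everyone is 09:00-10:00, 13:00-16:00.
Summing the common windows: 60 + 180 = 240 minutes.

240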